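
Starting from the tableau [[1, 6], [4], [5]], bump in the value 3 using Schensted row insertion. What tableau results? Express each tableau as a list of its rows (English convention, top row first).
[[1, 3], [4, 6], [5]]

In row 1, 3 replaces 6 (the leftmost entry greater than 3); 6 is bumped to row 2. 6 is appended to row 2. The new tableau is [[1, 3], [4, 6], [5]].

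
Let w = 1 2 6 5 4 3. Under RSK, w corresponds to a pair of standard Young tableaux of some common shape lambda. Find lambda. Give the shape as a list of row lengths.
[3, 1, 1, 1]

Row-insert each entry into an empty tableau.

After inserting 1: P = [[1]].
After inserting 2: P = [[1, 2]].
After inserting 6: P = [[1, 2, 6]].
After inserting 5: P = [[1, 2, 5], [6]].
After inserting 4: P = [[1, 2, 4], [5], [6]].
After inserting 3: P = [[1, 2, 3], [4], [5], [6]].

The final insertion tableau P = [[1, 2, 3], [4], [5], [6]] has shape [3, 1, 1, 1].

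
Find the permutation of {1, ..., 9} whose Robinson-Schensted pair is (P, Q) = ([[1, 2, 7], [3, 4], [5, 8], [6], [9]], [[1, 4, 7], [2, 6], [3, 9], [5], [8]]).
Reverse the RSK construction: for i from n down to 1, find the cell of Q containing i, remove the entry at that cell from P, and reverse-bump it up through P; the value ejected from row 1 is w(i).

Step i=9: Q has 9 at row 3, column 2; remove 8 from row 3 of P and reverse-bump: 8 enters row 2 and ejects 4; 4 enters row 1 and ejects 2. So w(9) = 2. P is now [[1, 4, 7], [3, 8], [5], [6], [9]].
Step i=8: Q has 8 at row 5, column 1; remove 9 from row 5 of P and reverse-bump: 9 enters row 4 and ejects 6; 6 enters row 3 and ejects 5; 5 enters row 2 and ejects 3; 3 enters row 1 and ejects 1. So w(8) = 1. P is now [[3, 4, 7], [5, 8], [6], [9]].
Step i=7: Q has 7 at row 1, column 3; remove that cell from P, ejecting 7. So w(7) = 7. P is now [[3, 4], [5, 8], [6], [9]].
Step i=6: Q has 6 at row 2, column 2; remove 8 from row 2 of P and reverse-bump: 8 enters row 1 and ejects 4. So w(6) = 4. P is now [[3, 8], [5], [6], [9]].
Step i=5: Q has 5 at row 4, column 1; remove 9 from row 4 of P and reverse-bump: 9 enters row 3 and ejects 6; 6 enters row 2 and ejects 5; 5 enters row 1 and ejects 3. So w(5) = 3. P is now [[5, 8], [6], [9]].
Step i=4: Q has 4 at row 1, column 2; remove that cell from P, ejecting 8. So w(4) = 8. P is now [[5], [6], [9]].
Step i=3: Q has 3 at row 3, column 1; remove 9 from row 3 of P and reverse-bump: 9 enters row 2 and ejects 6; 6 enters row 1 and ejects 5. So w(3) = 5. P is now [[6], [9]].
Step i=2: Q has 2 at row 2, column 1; remove 9 from row 2 of P and reverse-bump: 9 enters row 1 and ejects 6. So w(2) = 6. P is now [[9]].
Step i=1: Q has 1 at row 1, column 1; remove that cell from P, ejecting 9. So w(1) = 9. P is now [].

So w = 9 6 5 8 3 4 7 1 2.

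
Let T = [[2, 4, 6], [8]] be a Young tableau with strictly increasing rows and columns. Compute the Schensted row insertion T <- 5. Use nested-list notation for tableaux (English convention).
[[2, 4, 5], [6], [8]]

In row 1, 5 replaces 6 (the leftmost entry greater than 5); 6 is bumped to row 2. In row 2, 6 replaces 8 (the leftmost entry greater than 6); 8 is bumped to row 3. 8 starts a new row 3. The new tableau is [[2, 4, 5], [6], [8]].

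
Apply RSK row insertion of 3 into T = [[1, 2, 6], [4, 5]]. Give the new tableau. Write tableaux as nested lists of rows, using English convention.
[[1, 2, 3], [4, 5, 6]]

In row 1, 3 replaces 6 (the leftmost entry greater than 3); 6 is bumped to row 2. 6 is appended to row 2. The new tableau is [[1, 2, 3], [4, 5, 6]].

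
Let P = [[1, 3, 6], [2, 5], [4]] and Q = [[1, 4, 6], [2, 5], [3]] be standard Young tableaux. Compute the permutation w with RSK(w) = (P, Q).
Reverse the RSK construction: for i from n down to 1, find the cell of Q containing i, remove the entry at that cell from P, and reverse-bump it up through P; the value ejected from row 1 is w(i).

Step i=6: Q has 6 at row 1, column 3; remove that cell from P, ejecting 6. So w(6) = 6. P is now [[1, 3], [2, 5], [4]].
Step i=5: Q has 5 at row 2, column 2; remove 5 from row 2 of P and reverse-bump: 5 enters row 1 and ejects 3. So w(5) = 3. P is now [[1, 5], [2], [4]].
Step i=4: Q has 4 at row 1, column 2; remove that cell from P, ejecting 5. So w(4) = 5. P is now [[1], [2], [4]].
Step i=3: Q has 3 at row 3, column 1; remove 4 from row 3 of P and reverse-bump: 4 enters row 2 and ejects 2; 2 enters row 1 and ejects 1. So w(3) = 1. P is now [[2], [4]].
Step i=2: Q has 2 at row 2, column 1; remove 4 from row 2 of P and reverse-bump: 4 enters row 1 and ejects 2. So w(2) = 2. P is now [[4]].
Step i=1: Q has 1 at row 1, column 1; remove that cell from P, ejecting 4. So w(1) = 4. P is now [].

So w = 4 2 1 5 3 6.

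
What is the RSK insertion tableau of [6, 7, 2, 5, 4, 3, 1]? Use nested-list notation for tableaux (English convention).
Insert 6: appended to row 1. P = [[6]].
Insert 7: appended to row 1. P = [[6, 7]].
Insert 2: 2 bumps 6 from row 1; 6 starts row 2. P = [[2, 7], [6]].
Insert 5: 5 bumps 7 from row 1; 7 appends to row 2. P = [[2, 5], [6, 7]].
Insert 4: 4 bumps 5 from row 1; 5 bumps 6 from row 2; 6 starts row 3. P = [[2, 4], [5, 7], [6]].
Insert 3: 3 bumps 4 from row 1; 4 bumps 5 from row 2; 5 bumps 6 from row 3; 6 starts row 4. P = [[2, 3], [4, 7], [5], [6]].
Insert 1: 1 bumps 2 from row 1; 2 bumps 4 from row 2; 4 bumps 5 from row 3; 5 bumps 6 from row 4; 6 starts row 5. P = [[1, 3], [2, 7], [4], [5], [6]].

So P = [[1, 3], [2, 7], [4], [5], [6]].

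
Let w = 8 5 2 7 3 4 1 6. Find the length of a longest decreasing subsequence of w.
4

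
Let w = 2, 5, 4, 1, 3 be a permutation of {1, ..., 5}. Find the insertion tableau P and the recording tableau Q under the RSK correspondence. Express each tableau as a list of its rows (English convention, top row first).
P = [[1, 3], [2, 4], [5]], Q = [[1, 2], [3, 5], [4]]

Insert each entry of the permutation into P by Schensted row insertion, recording in Q the position of each new cell.

Insert 2: appended to row 1. P = [[2]].
Insert 5: appended to row 1. P = [[2, 5]].
Insert 4: 4 bumps 5 from row 1; 5 starts row 2. P = [[2, 4], [5]].
Insert 1: 1 bumps 2 from row 1; 2 bumps 5 from row 2; 5 starts row 3. P = [[1, 4], [2], [5]].
Insert 3: 3 bumps 4 from row 1; 4 appends to row 2. P = [[1, 3], [2, 4], [5]].

So P = [[1, 3], [2, 4], [5]], Q = [[1, 2], [3, 5], [4]].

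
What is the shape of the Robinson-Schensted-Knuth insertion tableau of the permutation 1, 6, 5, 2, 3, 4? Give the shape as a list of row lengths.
[4, 1, 1]

RSK row insertion gives P = [[1, 2, 3, 4], [5], [6]], which has shape [4, 1, 1].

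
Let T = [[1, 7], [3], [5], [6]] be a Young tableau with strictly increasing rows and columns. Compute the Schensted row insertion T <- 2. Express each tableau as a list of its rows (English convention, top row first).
In row 1, 2 replaces 7 (the leftmost entry greater than 2); 7 is bumped to row 2. 7 is appended to row 2. The new tableau is [[1, 2], [3, 7], [5], [6]].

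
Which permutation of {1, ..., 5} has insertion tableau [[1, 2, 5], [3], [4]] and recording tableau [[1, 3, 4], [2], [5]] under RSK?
4 1 3 5 2

Reverse RSK: for i = n, n-1, ..., 1, locate i in Q, remove the corresponding corner cell from P, and reverse-bump its entry up through P; the value ejected from row 1 is w(i).

So w = 4 1 3 5 2.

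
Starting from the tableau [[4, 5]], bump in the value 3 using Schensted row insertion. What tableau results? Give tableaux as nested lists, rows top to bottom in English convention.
[[3, 5], [4]]

In row 1, 3 replaces 4 (the leftmost entry greater than 3); 4 is bumped to row 2. 4 starts a new row 2. The new tableau is [[3, 5], [4]].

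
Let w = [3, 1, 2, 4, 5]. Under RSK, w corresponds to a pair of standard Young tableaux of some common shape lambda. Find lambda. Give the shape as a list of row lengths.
Row-insert each entry into an empty tableau.

After inserting 3: P = [[3]].
After inserting 1: P = [[1], [3]].
After inserting 2: P = [[1, 2], [3]].
After inserting 4: P = [[1, 2, 4], [3]].
After inserting 5: P = [[1, 2, 4, 5], [3]].

The final insertion tableau P = [[1, 2, 4, 5], [3]] has shape [4, 1].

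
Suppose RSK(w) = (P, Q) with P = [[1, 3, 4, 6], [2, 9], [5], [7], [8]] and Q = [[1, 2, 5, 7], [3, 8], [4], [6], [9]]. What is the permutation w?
Reverse the RSK construction: for i from n down to 1, find the cell of Q containing i, remove the entry at that cell from P, and reverse-bump it up through P; the value ejected from row 1 is w(i).

Step i=9: Q has 9 at row 5, column 1; remove 8 from row 5 of P and reverse-bump: 8 enters row 4 and ejects 7; 7 enters row 3 and ejects 5; 5 enters row 2 and ejects 2; 2 enters row 1 and ejects 1. So w(9) = 1. P is now [[2, 3, 4, 6], [5, 9], [7], [8]].
Step i=8: Q has 8 at row 2, column 2; remove 9 from row 2 of P and reverse-bump: 9 enters row 1 and ejects 6. So w(8) = 6. P is now [[2, 3, 4, 9], [5], [7], [8]].
Step i=7: Q has 7 at row 1, column 4; remove that cell from P, ejecting 9. So w(7) = 9. P is now [[2, 3, 4], [5], [7], [8]].
Step i=6: Q has 6 at row 4, column 1; remove 8 from row 4 of P and reverse-bump: 8 enters row 3 and ejects 7; 7 enters row 2 and ejects 5; 5 enters row 1 and ejects 4. So w(6) = 4. P is now [[2, 3, 5], [7], [8]].
Step i=5: Q has 5 at row 1, column 3; remove that cell from P, ejecting 5. So w(5) = 5. P is now [[2, 3], [7], [8]].
Step i=4: Q has 4 at row 3, column 1; remove 8 from row 3 of P and reverse-bump: 8 enters row 2 and ejects 7; 7 enters row 1 and ejects 3. So w(4) = 3. P is now [[2, 7], [8]].
Step i=3: Q has 3 at row 2, column 1; remove 8 from row 2 of P and reverse-bump: 8 enters row 1 and ejects 7. So w(3) = 7. P is now [[2, 8]].
Step i=2: Q has 2 at row 1, column 2; remove that cell from P, ejecting 8. So w(2) = 8. P is now [[2]].
Step i=1: Q has 1 at row 1, column 1; remove that cell from P, ejecting 2. So w(1) = 2. P is now [].

So w = 2 8 7 3 5 4 9 6 1.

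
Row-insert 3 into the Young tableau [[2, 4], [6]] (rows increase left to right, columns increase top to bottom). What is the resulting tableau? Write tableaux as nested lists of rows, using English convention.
In row 1, 3 replaces 4 (the leftmost entry greater than 3); 4 is bumped to row 2. In row 2, 4 replaces 6 (the leftmost entry greater than 4); 6 is bumped to row 3. 6 starts a new row 3. The new tableau is [[2, 3], [4], [6]].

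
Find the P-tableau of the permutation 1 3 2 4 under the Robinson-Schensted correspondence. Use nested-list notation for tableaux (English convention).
P = [[1, 2, 4], [3]]

Insert 1: appended to row 1. P = [[1]].
Insert 3: appended to row 1. P = [[1, 3]].
Insert 2: 2 bumps 3 from row 1; 3 starts row 2. P = [[1, 2], [3]].
Insert 4: appended to row 1. P = [[1, 2, 4], [3]].

So P = [[1, 2, 4], [3]].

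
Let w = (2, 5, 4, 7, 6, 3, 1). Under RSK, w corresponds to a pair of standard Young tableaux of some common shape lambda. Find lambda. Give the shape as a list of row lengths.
[3, 2, 1, 1]

Row-insert each entry into an empty tableau.

After inserting 2: P = [[2]].
After inserting 5: P = [[2, 5]].
After inserting 4: P = [[2, 4], [5]].
After inserting 7: P = [[2, 4, 7], [5]].
After inserting 6: P = [[2, 4, 6], [5, 7]].
After inserting 3: P = [[2, 3, 6], [4, 7], [5]].
After inserting 1: P = [[1, 3, 6], [2, 7], [4], [5]].

The final insertion tableau P = [[1, 3, 6], [2, 7], [4], [5]] has shape [3, 2, 1, 1].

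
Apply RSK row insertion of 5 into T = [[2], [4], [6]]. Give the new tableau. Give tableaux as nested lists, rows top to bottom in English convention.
5 is larger than every entry of row 1, so it is appended to row 1. The new tableau is [[2, 5], [4], [6]].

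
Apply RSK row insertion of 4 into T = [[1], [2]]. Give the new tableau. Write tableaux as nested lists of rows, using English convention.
[[1, 4], [2]]

4 is larger than every entry of row 1, so it is appended to row 1. The new tableau is [[1, 4], [2]].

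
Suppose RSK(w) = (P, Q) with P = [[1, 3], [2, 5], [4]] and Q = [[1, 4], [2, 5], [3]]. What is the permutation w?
4 2 1 5 3

Reverse the RSK construction: for i from n down to 1, find the cell of Q containing i, remove the entry at that cell from P, and reverse-bump it up through P; the value ejected from row 1 is w(i).

Step i=5: Q has 5 at row 2, column 2; remove 5 from row 2 of P and reverse-bump: 5 enters row 1 and ejects 3. So w(5) = 3. P is now [[1, 5], [2], [4]].
Step i=4: Q has 4 at row 1, column 2; remove that cell from P, ejecting 5. So w(4) = 5. P is now [[1], [2], [4]].
Step i=3: Q has 3 at row 3, column 1; remove 4 from row 3 of P and reverse-bump: 4 enters row 2 and ejects 2; 2 enters row 1 and ejects 1. So w(3) = 1. P is now [[2], [4]].
Step i=2: Q has 2 at row 2, column 1; remove 4 from row 2 of P and reverse-bump: 4 enters row 1 and ejects 2. So w(2) = 2. P is now [[4]].
Step i=1: Q has 1 at row 1, column 1; remove that cell from P, ejecting 4. So w(1) = 4. P is now [].

So w = 4 2 1 5 3.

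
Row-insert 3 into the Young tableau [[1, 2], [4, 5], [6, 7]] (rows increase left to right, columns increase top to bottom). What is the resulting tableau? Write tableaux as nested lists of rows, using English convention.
3 is larger than every entry of row 1, so it is appended to row 1. The new tableau is [[1, 2, 3], [4, 5], [6, 7]].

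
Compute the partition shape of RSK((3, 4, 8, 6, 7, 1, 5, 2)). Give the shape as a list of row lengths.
Row-insert each entry into an empty tableau.

After inserting 3: P = [[3]].
After inserting 4: P = [[3, 4]].
After inserting 8: P = [[3, 4, 8]].
After inserting 6: P = [[3, 4, 6], [8]].
After inserting 7: P = [[3, 4, 6, 7], [8]].
After inserting 1: P = [[1, 4, 6, 7], [3], [8]].
After inserting 5: P = [[1, 4, 5, 7], [3, 6], [8]].
After inserting 2: P = [[1, 2, 5, 7], [3, 4], [6], [8]].

The final insertion tableau P = [[1, 2, 5, 7], [3, 4], [6], [8]] has shape [4, 2, 1, 1].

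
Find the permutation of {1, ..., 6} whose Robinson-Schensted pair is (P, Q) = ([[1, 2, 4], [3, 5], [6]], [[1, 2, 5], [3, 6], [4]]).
Reverse the RSK construction: for i from n down to 1, find the cell of Q containing i, remove the entry at that cell from P, and reverse-bump it up through P; the value ejected from row 1 is w(i).

Step i=6: Q has 6 at row 2, column 2; remove 5 from row 2 of P and reverse-bump: 5 enters row 1 and ejects 4. So w(6) = 4. P is now [[1, 2, 5], [3], [6]].
Step i=5: Q has 5 at row 1, column 3; remove that cell from P, ejecting 5. So w(5) = 5. P is now [[1, 2], [3], [6]].
Step i=4: Q has 4 at row 3, column 1; remove 6 from row 3 of P and reverse-bump: 6 enters row 2 and ejects 3; 3 enters row 1 and ejects 2. So w(4) = 2. P is now [[1, 3], [6]].
Step i=3: Q has 3 at row 2, column 1; remove 6 from row 2 of P and reverse-bump: 6 enters row 1 and ejects 3. So w(3) = 3. P is now [[1, 6]].
Step i=2: Q has 2 at row 1, column 2; remove that cell from P, ejecting 6. So w(2) = 6. P is now [[1]].
Step i=1: Q has 1 at row 1, column 1; remove that cell from P, ejecting 1. So w(1) = 1. P is now [].

So w = 1 6 3 2 5 4.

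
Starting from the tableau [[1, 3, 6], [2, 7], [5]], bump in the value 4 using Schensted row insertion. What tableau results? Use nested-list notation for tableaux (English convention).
[[1, 3, 4], [2, 6], [5, 7]]

In row 1, 4 replaces 6 (the leftmost entry greater than 4); 6 is bumped to row 2. In row 2, 6 replaces 7 (the leftmost entry greater than 6); 7 is bumped to row 3. 7 is appended to row 3. The new tableau is [[1, 3, 4], [2, 6], [5, 7]].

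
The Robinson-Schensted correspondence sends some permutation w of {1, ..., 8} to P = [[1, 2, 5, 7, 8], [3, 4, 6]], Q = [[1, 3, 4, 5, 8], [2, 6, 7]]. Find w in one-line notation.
3 1 4 6 7 2 5 8

Reverse the RSK construction: for i from n down to 1, find the cell of Q containing i, remove the entry at that cell from P, and reverse-bump it up through P; the value ejected from row 1 is w(i).

Step i=8: Q has 8 at row 1, column 5; remove that cell from P, ejecting 8. So w(8) = 8. P is now [[1, 2, 5, 7], [3, 4, 6]].
Step i=7: Q has 7 at row 2, column 3; remove 6 from row 2 of P and reverse-bump: 6 enters row 1 and ejects 5. So w(7) = 5. P is now [[1, 2, 6, 7], [3, 4]].
Step i=6: Q has 6 at row 2, column 2; remove 4 from row 2 of P and reverse-bump: 4 enters row 1 and ejects 2. So w(6) = 2. P is now [[1, 4, 6, 7], [3]].
Step i=5: Q has 5 at row 1, column 4; remove that cell from P, ejecting 7. So w(5) = 7. P is now [[1, 4, 6], [3]].
Step i=4: Q has 4 at row 1, column 3; remove that cell from P, ejecting 6. So w(4) = 6. P is now [[1, 4], [3]].
Step i=3: Q has 3 at row 1, column 2; remove that cell from P, ejecting 4. So w(3) = 4. P is now [[1], [3]].
Step i=2: Q has 2 at row 2, column 1; remove 3 from row 2 of P and reverse-bump: 3 enters row 1 and ejects 1. So w(2) = 1. P is now [[3]].
Step i=1: Q has 1 at row 1, column 1; remove that cell from P, ejecting 3. So w(1) = 3. P is now [].

So w = 3 1 4 6 7 2 5 8.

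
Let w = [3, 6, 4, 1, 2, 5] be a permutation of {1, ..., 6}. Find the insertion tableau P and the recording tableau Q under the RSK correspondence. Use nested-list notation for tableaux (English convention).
P = [[1, 2, 5], [3, 4], [6]], Q = [[1, 2, 6], [3, 5], [4]]

Insert each entry of the permutation into P by Schensted row insertion, recording in Q the position of each new cell.

Insert 3: appended to row 1. P = [[3]].
Insert 6: appended to row 1. P = [[3, 6]].
Insert 4: 4 bumps 6 from row 1; 6 starts row 2. P = [[3, 4], [6]].
Insert 1: 1 bumps 3 from row 1; 3 bumps 6 from row 2; 6 starts row 3. P = [[1, 4], [3], [6]].
Insert 2: 2 bumps 4 from row 1; 4 appends to row 2. P = [[1, 2], [3, 4], [6]].
Insert 5: appended to row 1. P = [[1, 2, 5], [3, 4], [6]].

So P = [[1, 2, 5], [3, 4], [6]], Q = [[1, 2, 6], [3, 5], [4]].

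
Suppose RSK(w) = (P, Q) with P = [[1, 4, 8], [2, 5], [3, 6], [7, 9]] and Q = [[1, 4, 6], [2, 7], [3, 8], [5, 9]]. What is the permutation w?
7 3 2 6 1 9 8 5 4

Reverse the RSK construction: for i from n down to 1, find the cell of Q containing i, remove the entry at that cell from P, and reverse-bump it up through P; the value ejected from row 1 is w(i).

Step i=9: Q has 9 at row 4, column 2; remove 9 from row 4 of P and reverse-bump: 9 enters row 3 and ejects 6; 6 enters row 2 and ejects 5; 5 enters row 1 and ejects 4. So w(9) = 4. P is now [[1, 5, 8], [2, 6], [3, 9], [7]].
Step i=8: Q has 8 at row 3, column 2; remove 9 from row 3 of P and reverse-bump: 9 enters row 2 and ejects 6; 6 enters row 1 and ejects 5. So w(8) = 5. P is now [[1, 6, 8], [2, 9], [3], [7]].
Step i=7: Q has 7 at row 2, column 2; remove 9 from row 2 of P and reverse-bump: 9 enters row 1 and ejects 8. So w(7) = 8. P is now [[1, 6, 9], [2], [3], [7]].
Step i=6: Q has 6 at row 1, column 3; remove that cell from P, ejecting 9. So w(6) = 9. P is now [[1, 6], [2], [3], [7]].
Step i=5: Q has 5 at row 4, column 1; remove 7 from row 4 of P and reverse-bump: 7 enters row 3 and ejects 3; 3 enters row 2 and ejects 2; 2 enters row 1 and ejects 1. So w(5) = 1. P is now [[2, 6], [3], [7]].
Step i=4: Q has 4 at row 1, column 2; remove that cell from P, ejecting 6. So w(4) = 6. P is now [[2], [3], [7]].
Step i=3: Q has 3 at row 3, column 1; remove 7 from row 3 of P and reverse-bump: 7 enters row 2 and ejects 3; 3 enters row 1 and ejects 2. So w(3) = 2. P is now [[3], [7]].
Step i=2: Q has 2 at row 2, column 1; remove 7 from row 2 of P and reverse-bump: 7 enters row 1 and ejects 3. So w(2) = 3. P is now [[7]].
Step i=1: Q has 1 at row 1, column 1; remove that cell from P, ejecting 7. So w(1) = 7. P is now [].

So w = 7 3 2 6 1 9 8 5 4.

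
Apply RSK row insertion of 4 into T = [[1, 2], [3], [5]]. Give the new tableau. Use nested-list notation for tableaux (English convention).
[[1, 2, 4], [3], [5]]

4 is larger than every entry of row 1, so it is appended to row 1. The new tableau is [[1, 2, 4], [3], [5]].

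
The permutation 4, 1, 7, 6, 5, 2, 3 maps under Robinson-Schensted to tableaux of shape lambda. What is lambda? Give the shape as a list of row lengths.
[3, 2, 1, 1]

Row-insert each entry into an empty tableau.

After inserting 4: P = [[4]].
After inserting 1: P = [[1], [4]].
After inserting 7: P = [[1, 7], [4]].
After inserting 6: P = [[1, 6], [4, 7]].
After inserting 5: P = [[1, 5], [4, 6], [7]].
After inserting 2: P = [[1, 2], [4, 5], [6], [7]].
After inserting 3: P = [[1, 2, 3], [4, 5], [6], [7]].

The final insertion tableau P = [[1, 2, 3], [4, 5], [6], [7]] has shape [3, 2, 1, 1].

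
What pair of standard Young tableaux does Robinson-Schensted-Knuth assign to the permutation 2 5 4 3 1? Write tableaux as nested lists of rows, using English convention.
P = [[1, 3], [2], [4], [5]], Q = [[1, 2], [3], [4], [5]]

Insert each entry of the permutation into P by Schensted row insertion, recording in Q the position of each new cell.

Insert 2: appended to row 1. P = [[2]].
Insert 5: appended to row 1. P = [[2, 5]].
Insert 4: 4 bumps 5 from row 1; 5 starts row 2. P = [[2, 4], [5]].
Insert 3: 3 bumps 4 from row 1; 4 bumps 5 from row 2; 5 starts row 3. P = [[2, 3], [4], [5]].
Insert 1: 1 bumps 2 from row 1; 2 bumps 4 from row 2; 4 bumps 5 from row 3; 5 starts row 4. P = [[1, 3], [2], [4], [5]].

So P = [[1, 3], [2], [4], [5]], Q = [[1, 2], [3], [4], [5]].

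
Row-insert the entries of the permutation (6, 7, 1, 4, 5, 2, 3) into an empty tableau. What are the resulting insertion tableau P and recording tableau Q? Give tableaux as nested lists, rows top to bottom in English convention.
Insert each entry of the permutation into P by Schensted row insertion, recording in Q the position of each new cell.

Insert 6: appended to row 1. P = [[6]], Q = [[1]].
Insert 7: appended to row 1. P = [[6, 7]], Q = [[1, 2]].
Insert 1: 1 bumps 6 from row 1; 6 starts row 2. P = [[1, 7], [6]], Q = [[1, 2], [3]].
Insert 4: 4 bumps 7 from row 1; 7 appends to row 2. P = [[1, 4], [6, 7]], Q = [[1, 2], [3, 4]].
Insert 5: appended to row 1. P = [[1, 4, 5], [6, 7]], Q = [[1, 2, 5], [3, 4]].
Insert 2: 2 bumps 4 from row 1; 4 bumps 6 from row 2; 6 starts row 3. P = [[1, 2, 5], [4, 7], [6]], Q = [[1, 2, 5], [3, 4], [6]].
Insert 3: 3 bumps 5 from row 1; 5 bumps 7 from row 2; 7 appends to row 3. P = [[1, 2, 3], [4, 5], [6, 7]], Q = [[1, 2, 5], [3, 4], [6, 7]].

So P = [[1, 2, 3], [4, 5], [6, 7]], Q = [[1, 2, 5], [3, 4], [6, 7]].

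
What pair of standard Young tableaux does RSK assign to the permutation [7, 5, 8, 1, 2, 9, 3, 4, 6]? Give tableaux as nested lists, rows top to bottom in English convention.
P = [[1, 2, 3, 4, 6], [5, 8, 9], [7]], Q = [[1, 3, 6, 8, 9], [2, 5, 7], [4]]

Insert each entry of the permutation into P by Schensted row insertion, recording in Q the position of each new cell.

Insert 7: appended to row 1. P = [[7]].
Insert 5: 5 bumps 7 from row 1; 7 starts row 2. P = [[5], [7]].
Insert 8: appended to row 1. P = [[5, 8], [7]].
Insert 1: 1 bumps 5 from row 1; 5 bumps 7 from row 2; 7 starts row 3. P = [[1, 8], [5], [7]].
Insert 2: 2 bumps 8 from row 1; 8 appends to row 2. P = [[1, 2], [5, 8], [7]].
Insert 9: appended to row 1. P = [[1, 2, 9], [5, 8], [7]].
Insert 3: 3 bumps 9 from row 1; 9 appends to row 2. P = [[1, 2, 3], [5, 8, 9], [7]].
Insert 4: appended to row 1. P = [[1, 2, 3, 4], [5, 8, 9], [7]].
Insert 6: appended to row 1. P = [[1, 2, 3, 4, 6], [5, 8, 9], [7]].

So P = [[1, 2, 3, 4, 6], [5, 8, 9], [7]], Q = [[1, 3, 6, 8, 9], [2, 5, 7], [4]].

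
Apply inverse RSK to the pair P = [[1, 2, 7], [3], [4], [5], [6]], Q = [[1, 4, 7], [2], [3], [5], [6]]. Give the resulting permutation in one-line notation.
6 5 1 4 3 2 7

Reverse the RSK construction: for i from n down to 1, find the cell of Q containing i, remove the entry at that cell from P, and reverse-bump it up through P; the value ejected from row 1 is w(i).

Step i=7: Q has 7 at row 1, column 3; remove that cell from P, ejecting 7. So w(7) = 7. P is now [[1, 2], [3], [4], [5], [6]].
Step i=6: Q has 6 at row 5, column 1; remove 6 from row 5 of P and reverse-bump: 6 enters row 4 and ejects 5; 5 enters row 3 and ejects 4; 4 enters row 2 and ejects 3; 3 enters row 1 and ejects 2. So w(6) = 2. P is now [[1, 3], [4], [5], [6]].
Step i=5: Q has 5 at row 4, column 1; remove 6 from row 4 of P and reverse-bump: 6 enters row 3 and ejects 5; 5 enters row 2 and ejects 4; 4 enters row 1 and ejects 3. So w(5) = 3. P is now [[1, 4], [5], [6]].
Step i=4: Q has 4 at row 1, column 2; remove that cell from P, ejecting 4. So w(4) = 4. P is now [[1], [5], [6]].
Step i=3: Q has 3 at row 3, column 1; remove 6 from row 3 of P and reverse-bump: 6 enters row 2 and ejects 5; 5 enters row 1 and ejects 1. So w(3) = 1. P is now [[5], [6]].
Step i=2: Q has 2 at row 2, column 1; remove 6 from row 2 of P and reverse-bump: 6 enters row 1 and ejects 5. So w(2) = 5. P is now [[6]].
Step i=1: Q has 1 at row 1, column 1; remove that cell from P, ejecting 6. So w(1) = 6. P is now [].

So w = 6 5 1 4 3 2 7.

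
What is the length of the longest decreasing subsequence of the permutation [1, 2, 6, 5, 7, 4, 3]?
4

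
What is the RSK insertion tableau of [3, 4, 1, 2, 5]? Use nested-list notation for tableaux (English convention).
P = [[1, 2, 5], [3, 4]]

Insert 3: appended to row 1. P = [[3]].
Insert 4: appended to row 1. P = [[3, 4]].
Insert 1: 1 bumps 3 from row 1; 3 starts row 2. P = [[1, 4], [3]].
Insert 2: 2 bumps 4 from row 1; 4 appends to row 2. P = [[1, 2], [3, 4]].
Insert 5: appended to row 1. P = [[1, 2, 5], [3, 4]].

So P = [[1, 2, 5], [3, 4]].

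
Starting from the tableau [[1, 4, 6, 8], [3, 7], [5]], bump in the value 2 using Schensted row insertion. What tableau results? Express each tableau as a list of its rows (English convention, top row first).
In row 1, 2 replaces 4 (the leftmost entry greater than 2); 4 is bumped to row 2. In row 2, 4 replaces 7 (the leftmost entry greater than 4); 7 is bumped to row 3. 7 is appended to row 3. The new tableau is [[1, 2, 6, 8], [3, 4], [5, 7]].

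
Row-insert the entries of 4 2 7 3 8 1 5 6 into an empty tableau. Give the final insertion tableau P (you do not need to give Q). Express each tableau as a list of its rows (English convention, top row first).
P = [[1, 3, 5, 6], [2, 7, 8], [4]]

Insert 4: appended to row 1. P = [[4]].
Insert 2: 2 bumps 4 from row 1; 4 starts row 2. P = [[2], [4]].
Insert 7: appended to row 1. P = [[2, 7], [4]].
Insert 3: 3 bumps 7 from row 1; 7 appends to row 2. P = [[2, 3], [4, 7]].
Insert 8: appended to row 1. P = [[2, 3, 8], [4, 7]].
Insert 1: 1 bumps 2 from row 1; 2 bumps 4 from row 2; 4 starts row 3. P = [[1, 3, 8], [2, 7], [4]].
Insert 5: 5 bumps 8 from row 1; 8 appends to row 2. P = [[1, 3, 5], [2, 7, 8], [4]].
Insert 6: appended to row 1. P = [[1, 3, 5, 6], [2, 7, 8], [4]].

So P = [[1, 3, 5, 6], [2, 7, 8], [4]].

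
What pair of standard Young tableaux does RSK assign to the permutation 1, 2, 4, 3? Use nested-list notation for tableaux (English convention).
Insert each entry of the permutation into P by Schensted row insertion, recording in Q the position of each new cell.

Insert 1: appended to row 1. P = [[1]].
Insert 2: appended to row 1. P = [[1, 2]].
Insert 4: appended to row 1. P = [[1, 2, 4]].
Insert 3: 3 bumps 4 from row 1; 4 starts row 2. P = [[1, 2, 3], [4]].

So P = [[1, 2, 3], [4]], Q = [[1, 2, 3], [4]].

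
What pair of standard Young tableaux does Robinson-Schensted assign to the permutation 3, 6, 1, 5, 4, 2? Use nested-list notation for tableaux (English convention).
Insert each entry of the permutation into P by Schensted row insertion, recording in Q the position of each new cell.

Insert 3: appended to row 1. P = [[3]].
Insert 6: appended to row 1. P = [[3, 6]].
Insert 1: 1 bumps 3 from row 1; 3 starts row 2. P = [[1, 6], [3]].
Insert 5: 5 bumps 6 from row 1; 6 appends to row 2. P = [[1, 5], [3, 6]].
Insert 4: 4 bumps 5 from row 1; 5 bumps 6 from row 2; 6 starts row 3. P = [[1, 4], [3, 5], [6]].
Insert 2: 2 bumps 4 from row 1; 4 bumps 5 from row 2; 5 bumps 6 from row 3; 6 starts row 4. P = [[1, 2], [3, 4], [5], [6]].

So P = [[1, 2], [3, 4], [5], [6]], Q = [[1, 2], [3, 4], [5], [6]].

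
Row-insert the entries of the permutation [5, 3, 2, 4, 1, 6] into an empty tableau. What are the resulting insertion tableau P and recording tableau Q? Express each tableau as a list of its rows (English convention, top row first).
Insert each entry of the permutation into P by Schensted row insertion, recording in Q the position of each new cell.

After inserting 5: P = [[5]].
After inserting 3: P = [[3], [5]].
After inserting 2: P = [[2], [3], [5]].
After inserting 4: P = [[2, 4], [3], [5]].
After inserting 1: P = [[1, 4], [2], [3], [5]].
After inserting 6: P = [[1, 4, 6], [2], [3], [5]].

So P = [[1, 4, 6], [2], [3], [5]], Q = [[1, 4, 6], [2], [3], [5]].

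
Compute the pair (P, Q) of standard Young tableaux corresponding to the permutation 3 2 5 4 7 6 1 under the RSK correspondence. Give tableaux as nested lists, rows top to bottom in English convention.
Insert each entry of the permutation into P by Schensted row insertion, recording in Q the position of each new cell.

After inserting 3: P = [[3]].
After inserting 2: P = [[2], [3]].
After inserting 5: P = [[2, 5], [3]].
After inserting 4: P = [[2, 4], [3, 5]].
After inserting 7: P = [[2, 4, 7], [3, 5]].
After inserting 6: P = [[2, 4, 6], [3, 5, 7]].
After inserting 1: P = [[1, 4, 6], [2, 5, 7], [3]].

So P = [[1, 4, 6], [2, 5, 7], [3]], Q = [[1, 3, 5], [2, 4, 6], [7]].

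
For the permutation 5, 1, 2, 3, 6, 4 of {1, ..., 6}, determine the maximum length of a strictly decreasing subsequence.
2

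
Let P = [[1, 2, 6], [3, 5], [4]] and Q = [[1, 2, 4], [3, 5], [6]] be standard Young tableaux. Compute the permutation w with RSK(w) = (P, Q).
4 5 1 6 3 2

Reverse the RSK construction: for i from n down to 1, find the cell of Q containing i, remove the entry at that cell from P, and reverse-bump it up through P; the value ejected from row 1 is w(i).

Step i=6: Q has 6 at row 3, column 1; remove 4 from row 3 of P and reverse-bump: 4 enters row 2 and ejects 3; 3 enters row 1 and ejects 2. So w(6) = 2. P is now [[1, 3, 6], [4, 5]].
Step i=5: Q has 5 at row 2, column 2; remove 5 from row 2 of P and reverse-bump: 5 enters row 1 and ejects 3. So w(5) = 3. P is now [[1, 5, 6], [4]].
Step i=4: Q has 4 at row 1, column 3; remove that cell from P, ejecting 6. So w(4) = 6. P is now [[1, 5], [4]].
Step i=3: Q has 3 at row 2, column 1; remove 4 from row 2 of P and reverse-bump: 4 enters row 1 and ejects 1. So w(3) = 1. P is now [[4, 5]].
Step i=2: Q has 2 at row 1, column 2; remove that cell from P, ejecting 5. So w(2) = 5. P is now [[4]].
Step i=1: Q has 1 at row 1, column 1; remove that cell from P, ejecting 4. So w(1) = 4. P is now [].

So w = 4 5 1 6 3 2.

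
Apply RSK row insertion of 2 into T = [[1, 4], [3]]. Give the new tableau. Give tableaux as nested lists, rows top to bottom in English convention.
In row 1, 2 replaces 4 (the leftmost entry greater than 2); 4 is bumped to row 2. 4 is appended to row 2. The new tableau is [[1, 2], [3, 4]].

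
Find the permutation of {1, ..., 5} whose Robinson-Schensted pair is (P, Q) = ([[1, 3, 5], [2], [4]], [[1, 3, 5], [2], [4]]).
Reverse the RSK construction: for i from n down to 1, find the cell of Q containing i, remove the entry at that cell from P, and reverse-bump it up through P; the value ejected from row 1 is w(i).

Step i=5: Q has 5 at row 1, column 3; remove that cell from P, ejecting 5. So w(5) = 5. P is now [[1, 3], [2], [4]].
Step i=4: Q has 4 at row 3, column 1; remove 4 from row 3 of P and reverse-bump: 4 enters row 2 and ejects 2; 2 enters row 1 and ejects 1. So w(4) = 1. P is now [[2, 3], [4]].
Step i=3: Q has 3 at row 1, column 2; remove that cell from P, ejecting 3. So w(3) = 3. P is now [[2], [4]].
Step i=2: Q has 2 at row 2, column 1; remove 4 from row 2 of P and reverse-bump: 4 enters row 1 and ejects 2. So w(2) = 2. P is now [[4]].
Step i=1: Q has 1 at row 1, column 1; remove that cell from P, ejecting 4. So w(1) = 4. P is now [].

So w = 4 2 3 1 5.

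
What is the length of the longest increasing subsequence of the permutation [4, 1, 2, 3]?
3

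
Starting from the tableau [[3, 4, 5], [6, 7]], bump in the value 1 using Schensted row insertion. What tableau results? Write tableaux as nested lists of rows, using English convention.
[[1, 4, 5], [3, 7], [6]]

In row 1, 1 replaces 3 (the leftmost entry greater than 1); 3 is bumped to row 2. In row 2, 3 replaces 6 (the leftmost entry greater than 3); 6 is bumped to row 3. 6 starts a new row 3. The new tableau is [[1, 4, 5], [3, 7], [6]].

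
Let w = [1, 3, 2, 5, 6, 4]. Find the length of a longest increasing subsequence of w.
4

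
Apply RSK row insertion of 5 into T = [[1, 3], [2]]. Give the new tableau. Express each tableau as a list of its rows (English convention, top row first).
5 is larger than every entry of row 1, so it is appended to row 1. The new tableau is [[1, 3, 5], [2]].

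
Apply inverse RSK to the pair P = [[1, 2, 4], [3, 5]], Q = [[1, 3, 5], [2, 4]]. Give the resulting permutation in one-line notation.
Reverse the RSK construction: for i from n down to 1, find the cell of Q containing i, remove the entry at that cell from P, and reverse-bump it up through P; the value ejected from row 1 is w(i).

Step i=5: Q has 5 at row 1, column 3; remove that cell from P, ejecting 4. So w(5) = 4. P is now [[1, 2], [3, 5]].
Step i=4: Q has 4 at row 2, column 2; remove 5 from row 2 of P and reverse-bump: 5 enters row 1 and ejects 2. So w(4) = 2. P is now [[1, 5], [3]].
Step i=3: Q has 3 at row 1, column 2; remove that cell from P, ejecting 5. So w(3) = 5. P is now [[1], [3]].
Step i=2: Q has 2 at row 2, column 1; remove 3 from row 2 of P and reverse-bump: 3 enters row 1 and ejects 1. So w(2) = 1. P is now [[3]].
Step i=1: Q has 1 at row 1, column 1; remove that cell from P, ejecting 3. So w(1) = 3. P is now [].

So w = 3 1 5 2 4.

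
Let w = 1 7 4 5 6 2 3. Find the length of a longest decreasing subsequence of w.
3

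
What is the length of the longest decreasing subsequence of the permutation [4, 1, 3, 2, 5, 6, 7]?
3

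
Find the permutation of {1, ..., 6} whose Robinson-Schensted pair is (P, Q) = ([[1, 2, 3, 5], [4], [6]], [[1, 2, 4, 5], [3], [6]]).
Reverse the RSK construction: for i from n down to 1, find the cell of Q containing i, remove the entry at that cell from P, and reverse-bump it up through P; the value ejected from row 1 is w(i).

Step i=6: Q has 6 at row 3, column 1; remove 6 from row 3 of P and reverse-bump: 6 enters row 2 and ejects 4; 4 enters row 1 and ejects 3. So w(6) = 3. P is now [[1, 2, 4, 5], [6]].
Step i=5: Q has 5 at row 1, column 4; remove that cell from P, ejecting 5. So w(5) = 5. P is now [[1, 2, 4], [6]].
Step i=4: Q has 4 at row 1, column 3; remove that cell from P, ejecting 4. So w(4) = 4. P is now [[1, 2], [6]].
Step i=3: Q has 3 at row 2, column 1; remove 6 from row 2 of P and reverse-bump: 6 enters row 1 and ejects 2. So w(3) = 2. P is now [[1, 6]].
Step i=2: Q has 2 at row 1, column 2; remove that cell from P, ejecting 6. So w(2) = 6. P is now [[1]].
Step i=1: Q has 1 at row 1, column 1; remove that cell from P, ejecting 1. So w(1) = 1. P is now [].

So w = 1 6 2 4 5 3.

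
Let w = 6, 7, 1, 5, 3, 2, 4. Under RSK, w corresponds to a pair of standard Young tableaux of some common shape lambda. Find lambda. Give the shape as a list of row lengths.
[3, 2, 1, 1]

Row-insert each entry into an empty tableau.

After inserting 6: P = [[6]].
After inserting 7: P = [[6, 7]].
After inserting 1: P = [[1, 7], [6]].
After inserting 5: P = [[1, 5], [6, 7]].
After inserting 3: P = [[1, 3], [5, 7], [6]].
After inserting 2: P = [[1, 2], [3, 7], [5], [6]].
After inserting 4: P = [[1, 2, 4], [3, 7], [5], [6]].

The final insertion tableau P = [[1, 2, 4], [3, 7], [5], [6]] has shape [3, 2, 1, 1].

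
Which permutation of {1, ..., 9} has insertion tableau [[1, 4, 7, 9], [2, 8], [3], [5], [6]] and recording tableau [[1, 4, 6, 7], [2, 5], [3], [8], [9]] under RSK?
Reverse the RSK construction: for i from n down to 1, find the cell of Q containing i, remove the entry at that cell from P, and reverse-bump it up through P; the value ejected from row 1 is w(i).

Step i=9: Q has 9 at row 5, column 1; remove 6 from row 5 of P and reverse-bump: 6 enters row 4 and ejects 5; 5 enters row 3 and ejects 3; 3 enters row 2 and ejects 2; 2 enters row 1 and ejects 1. So w(9) = 1. P is now [[2, 4, 7, 9], [3, 8], [5], [6]].
Step i=8: Q has 8 at row 4, column 1; remove 6 from row 4 of P and reverse-bump: 6 enters row 3 and ejects 5; 5 enters row 2 and ejects 3; 3 enters row 1 and ejects 2. So w(8) = 2. P is now [[3, 4, 7, 9], [5, 8], [6]].
Step i=7: Q has 7 at row 1, column 4; remove that cell from P, ejecting 9. So w(7) = 9. P is now [[3, 4, 7], [5, 8], [6]].
Step i=6: Q has 6 at row 1, column 3; remove that cell from P, ejecting 7. So w(6) = 7. P is now [[3, 4], [5, 8], [6]].
Step i=5: Q has 5 at row 2, column 2; remove 8 from row 2 of P and reverse-bump: 8 enters row 1 and ejects 4. So w(5) = 4. P is now [[3, 8], [5], [6]].
Step i=4: Q has 4 at row 1, column 2; remove that cell from P, ejecting 8. So w(4) = 8. P is now [[3], [5], [6]].
Step i=3: Q has 3 at row 3, column 1; remove 6 from row 3 of P and reverse-bump: 6 enters row 2 and ejects 5; 5 enters row 1 and ejects 3. So w(3) = 3. P is now [[5], [6]].
Step i=2: Q has 2 at row 2, column 1; remove 6 from row 2 of P and reverse-bump: 6 enters row 1 and ejects 5. So w(2) = 5. P is now [[6]].
Step i=1: Q has 1 at row 1, column 1; remove that cell from P, ejecting 6. So w(1) = 6. P is now [].

So w = 6 5 3 8 4 7 9 2 1.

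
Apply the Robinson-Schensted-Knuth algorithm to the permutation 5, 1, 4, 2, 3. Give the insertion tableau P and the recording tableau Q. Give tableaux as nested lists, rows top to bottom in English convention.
P = [[1, 2, 3], [4], [5]], Q = [[1, 3, 5], [2], [4]]

Insert each entry of the permutation into P by Schensted row insertion, recording in Q the position of each new cell.

Insert 5: appended to row 1. P = [[5]], Q = [[1]].
Insert 1: 1 bumps 5 from row 1; 5 starts row 2. P = [[1], [5]], Q = [[1], [2]].
Insert 4: appended to row 1. P = [[1, 4], [5]], Q = [[1, 3], [2]].
Insert 2: 2 bumps 4 from row 1; 4 bumps 5 from row 2; 5 starts row 3. P = [[1, 2], [4], [5]], Q = [[1, 3], [2], [4]].
Insert 3: appended to row 1. P = [[1, 2, 3], [4], [5]], Q = [[1, 3, 5], [2], [4]].

So P = [[1, 2, 3], [4], [5]], Q = [[1, 3, 5], [2], [4]].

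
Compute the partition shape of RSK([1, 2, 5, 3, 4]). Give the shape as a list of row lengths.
[4, 1]

RSK row insertion gives P = [[1, 2, 3, 4], [5]], which has shape [4, 1].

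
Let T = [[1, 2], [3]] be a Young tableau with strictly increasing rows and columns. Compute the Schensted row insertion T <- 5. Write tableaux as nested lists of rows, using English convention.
5 is larger than every entry of row 1, so it is appended to row 1. The new tableau is [[1, 2, 5], [3]].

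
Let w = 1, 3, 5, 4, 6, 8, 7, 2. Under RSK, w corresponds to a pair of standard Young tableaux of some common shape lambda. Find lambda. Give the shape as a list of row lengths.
Row-insert each entry into an empty tableau.

After inserting 1: P = [[1]].
After inserting 3: P = [[1, 3]].
After inserting 5: P = [[1, 3, 5]].
After inserting 4: P = [[1, 3, 4], [5]].
After inserting 6: P = [[1, 3, 4, 6], [5]].
After inserting 8: P = [[1, 3, 4, 6, 8], [5]].
After inserting 7: P = [[1, 3, 4, 6, 7], [5, 8]].
After inserting 2: P = [[1, 2, 4, 6, 7], [3, 8], [5]].

The final insertion tableau P = [[1, 2, 4, 6, 7], [3, 8], [5]] has shape [5, 2, 1].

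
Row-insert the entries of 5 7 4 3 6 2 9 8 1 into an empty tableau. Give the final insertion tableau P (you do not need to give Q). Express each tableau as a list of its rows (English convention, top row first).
Insert 5: appended to row 1. P = [[5]].
Insert 7: appended to row 1. P = [[5, 7]].
Insert 4: 4 bumps 5 from row 1; 5 starts row 2. P = [[4, 7], [5]].
Insert 3: 3 bumps 4 from row 1; 4 bumps 5 from row 2; 5 starts row 3. P = [[3, 7], [4], [5]].
Insert 6: 6 bumps 7 from row 1; 7 appends to row 2. P = [[3, 6], [4, 7], [5]].
Insert 2: 2 bumps 3 from row 1; 3 bumps 4 from row 2; 4 bumps 5 from row 3; 5 starts row 4. P = [[2, 6], [3, 7], [4], [5]].
Insert 9: appended to row 1. P = [[2, 6, 9], [3, 7], [4], [5]].
Insert 8: 8 bumps 9 from row 1; 9 appends to row 2. P = [[2, 6, 8], [3, 7, 9], [4], [5]].
Insert 1: 1 bumps 2 from row 1; 2 bumps 3 from row 2; 3 bumps 4 from row 3; 4 bumps 5 from row 4; 5 starts row 5. P = [[1, 6, 8], [2, 7, 9], [3], [4], [5]].

So P = [[1, 6, 8], [2, 7, 9], [3], [4], [5]].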